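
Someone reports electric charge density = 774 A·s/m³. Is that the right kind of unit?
Yes

electric charge density has SI base units: A * s / m^3
A·s/m³ reduces to the same SI base units, so it is a valid unit for electric charge density.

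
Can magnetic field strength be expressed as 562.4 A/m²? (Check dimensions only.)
No

magnetic field strength has SI base units: A / m
A/m² does NOT reduce to A / m; a valid unit for magnetic field strength would be e.g. A/m.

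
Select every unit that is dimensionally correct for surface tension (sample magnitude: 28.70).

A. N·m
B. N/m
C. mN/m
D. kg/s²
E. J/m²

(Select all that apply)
B, C, D, E

surface tension has SI base units: kg / s^2

Checking each option against kg / s^2:
  A. N·m: ✗ does not match
  B. N/m: ✓ matches
  C. mN/m: ✓ matches
  D. kg/s²: ✓ matches
  E. J/m²: ✓ matches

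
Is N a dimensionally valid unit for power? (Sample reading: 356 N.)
No

power has SI base units: kg * m^2 / s^3
N does NOT reduce to kg * m^2 / s^3; a valid unit for power would be e.g. W.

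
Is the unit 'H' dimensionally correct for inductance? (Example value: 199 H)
Yes

inductance has SI base units: kg * m^2 / (A^2 * s^2)
H reduces to the same SI base units, so it is a valid unit for inductance.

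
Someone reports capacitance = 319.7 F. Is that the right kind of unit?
Yes

capacitance has SI base units: A^2 * s^4 / (kg * m^2)
F reduces to the same SI base units, so it is a valid unit for capacitance.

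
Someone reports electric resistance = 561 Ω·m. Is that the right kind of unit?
No

electric resistance has SI base units: kg * m^2 / (A^2 * s^3)
Ω·m does NOT reduce to kg * m^2 / (A^2 * s^3); a valid unit for electric resistance would be e.g. Ω.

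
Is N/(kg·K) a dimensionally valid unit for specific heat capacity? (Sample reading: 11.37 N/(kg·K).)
No

specific heat capacity has SI base units: m^2 / (s^2 * K)
N/(kg·K) does NOT reduce to m^2 / (s^2 * K); a valid unit for specific heat capacity would be e.g. J/(kg·K).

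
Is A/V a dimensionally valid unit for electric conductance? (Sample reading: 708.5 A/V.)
Yes

electric conductance has SI base units: A^2 * s^3 / (kg * m^2)
A/V reduces to the same SI base units, so it is a valid unit for electric conductance.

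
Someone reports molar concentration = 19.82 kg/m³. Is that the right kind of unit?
No

molar concentration has SI base units: mol / m^3
kg/m³ does NOT reduce to mol / m^3; a valid unit for molar concentration would be e.g. mol/m³.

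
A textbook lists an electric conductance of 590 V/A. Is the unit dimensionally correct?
No

electric conductance has SI base units: A^2 * s^3 / (kg * m^2)
V/A does NOT reduce to A^2 * s^3 / (kg * m^2); a valid unit for electric conductance would be e.g. S.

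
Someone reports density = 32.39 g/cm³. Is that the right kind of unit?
Yes

density has SI base units: kg / m^3
g/cm³ reduces to the same SI base units, so it is a valid unit for density.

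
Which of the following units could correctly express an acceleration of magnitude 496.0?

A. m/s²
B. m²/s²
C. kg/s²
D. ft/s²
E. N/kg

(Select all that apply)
A, D, E

acceleration has SI base units: m / s^2

Checking each option against m / s^2:
  A. m/s²: ✓ matches
  B. m²/s²: ✗ does not match
  C. kg/s²: ✗ does not match
  D. ft/s²: ✓ matches
  E. N/kg: ✓ matches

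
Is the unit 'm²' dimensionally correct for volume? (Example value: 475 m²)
No

volume has SI base units: m^3
m² does NOT reduce to m^3; a valid unit for volume would be e.g. m³.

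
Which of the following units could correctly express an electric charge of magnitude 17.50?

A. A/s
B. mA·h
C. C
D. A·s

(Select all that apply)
B, C, D

electric charge has SI base units: A * s

Checking each option against A * s:
  A. A/s: ✗ does not match
  B. mA·h: ✓ matches
  C. C: ✓ matches
  D. A·s: ✓ matches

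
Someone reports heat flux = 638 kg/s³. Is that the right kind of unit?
Yes

heat flux has SI base units: kg / s^3
kg/s³ reduces to the same SI base units, so it is a valid unit for heat flux.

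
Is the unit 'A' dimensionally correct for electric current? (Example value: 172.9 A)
Yes

electric current has SI base units: A
A reduces to the same SI base units, so it is a valid unit for electric current.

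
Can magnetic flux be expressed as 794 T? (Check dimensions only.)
No

magnetic flux has SI base units: kg * m^2 / (A * s^2)
T does NOT reduce to kg * m^2 / (A * s^2); a valid unit for magnetic flux would be e.g. Wb.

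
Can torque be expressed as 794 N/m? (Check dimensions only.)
No

torque has SI base units: kg * m^2 / s^2
N/m does NOT reduce to kg * m^2 / s^2; a valid unit for torque would be e.g. N·m.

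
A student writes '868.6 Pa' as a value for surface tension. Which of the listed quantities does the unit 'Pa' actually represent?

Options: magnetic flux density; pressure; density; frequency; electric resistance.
pressure

surface tension should have units dimensionally equivalent to kg / s^2 (e.g. N/m).
The given unit 'Pa' reduces to kg / (m * s^2). Of the listed options, that is the dimensionality of pressure.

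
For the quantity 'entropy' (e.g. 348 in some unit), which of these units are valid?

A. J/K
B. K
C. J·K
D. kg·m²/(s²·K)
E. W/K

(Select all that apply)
A, D

entropy has SI base units: kg * m^2 / (s^2 * K)

Checking each option against kg * m^2 / (s^2 * K):
  A. J/K: ✓ matches
  B. K: ✗ does not match
  C. J·K: ✗ does not match
  D. kg·m²/(s²·K): ✓ matches
  E. W/K: ✗ does not match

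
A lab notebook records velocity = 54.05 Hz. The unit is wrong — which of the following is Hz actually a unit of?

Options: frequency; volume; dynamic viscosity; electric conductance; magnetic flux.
frequency

velocity should have units dimensionally equivalent to m / s (e.g. m/s).
The given unit 'Hz' reduces to 1 / s. Of the listed options, that is the dimensionality of frequency.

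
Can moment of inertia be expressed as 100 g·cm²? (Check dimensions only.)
Yes

moment of inertia has SI base units: kg * m^2
g·cm² reduces to the same SI base units, so it is a valid unit for moment of inertia.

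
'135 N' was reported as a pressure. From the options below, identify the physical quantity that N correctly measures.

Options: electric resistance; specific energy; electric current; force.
force

pressure should have units dimensionally equivalent to kg / (m * s^2) (e.g. Pa).
The given unit 'N' reduces to kg * m / s^2. Of the listed options, that is the dimensionality of force.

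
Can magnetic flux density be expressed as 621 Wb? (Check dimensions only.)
No

magnetic flux density has SI base units: kg / (A * s^2)
Wb does NOT reduce to kg / (A * s^2); a valid unit for magnetic flux density would be e.g. T.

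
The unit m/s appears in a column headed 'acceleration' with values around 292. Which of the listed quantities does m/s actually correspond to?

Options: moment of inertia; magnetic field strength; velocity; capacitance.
velocity

acceleration should have units dimensionally equivalent to m / s^2 (e.g. m/s²).
The given unit 'm/s' reduces to m / s. Of the listed options, that is the dimensionality of velocity.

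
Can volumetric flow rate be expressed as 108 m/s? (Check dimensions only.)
No

volumetric flow rate has SI base units: m^3 / s
m/s does NOT reduce to m^3 / s; a valid unit for volumetric flow rate would be e.g. m³/s.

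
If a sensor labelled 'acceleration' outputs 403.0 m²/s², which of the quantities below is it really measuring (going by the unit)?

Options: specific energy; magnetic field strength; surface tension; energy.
specific energy

acceleration should have units dimensionally equivalent to m / s^2 (e.g. m/s²).
The given unit 'm²/s²' reduces to m^2 / s^2. Of the listed options, that is the dimensionality of specific energy.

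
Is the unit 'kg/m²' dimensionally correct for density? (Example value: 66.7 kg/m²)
No

density has SI base units: kg / m^3
kg/m² does NOT reduce to kg / m^3; a valid unit for density would be e.g. kg/m³.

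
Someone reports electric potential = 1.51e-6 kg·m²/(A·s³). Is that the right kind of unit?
Yes

electric potential has SI base units: kg * m^2 / (A * s^3)
kg·m²/(A·s³) reduces to the same SI base units, so it is a valid unit for electric potential.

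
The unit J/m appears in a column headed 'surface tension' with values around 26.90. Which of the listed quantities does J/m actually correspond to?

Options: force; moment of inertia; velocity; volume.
force

surface tension should have units dimensionally equivalent to kg / s^2 (e.g. N/m).
The given unit 'J/m' reduces to kg * m / s^2. Of the listed options, that is the dimensionality of force.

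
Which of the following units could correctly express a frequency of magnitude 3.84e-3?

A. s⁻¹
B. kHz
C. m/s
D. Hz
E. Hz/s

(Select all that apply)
A, B, D

frequency has SI base units: 1 / s

Checking each option against 1 / s:
  A. s⁻¹: ✓ matches
  B. kHz: ✓ matches
  C. m/s: ✗ does not match
  D. Hz: ✓ matches
  E. Hz/s: ✗ does not match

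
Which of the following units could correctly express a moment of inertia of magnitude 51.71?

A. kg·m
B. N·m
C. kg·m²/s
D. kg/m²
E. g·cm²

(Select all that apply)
E

moment of inertia has SI base units: kg * m^2

Checking each option against kg * m^2:
  A. kg·m: ✗ does not match
  B. N·m: ✗ does not match
  C. kg·m²/s: ✗ does not match
  D. kg/m²: ✗ does not match
  E. g·cm²: ✓ matches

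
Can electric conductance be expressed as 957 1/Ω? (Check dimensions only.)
Yes

electric conductance has SI base units: A^2 * s^3 / (kg * m^2)
1/Ω reduces to the same SI base units, so it is a valid unit for electric conductance.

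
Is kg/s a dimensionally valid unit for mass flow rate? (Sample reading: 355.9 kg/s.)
Yes

mass flow rate has SI base units: kg / s
kg/s reduces to the same SI base units, so it is a valid unit for mass flow rate.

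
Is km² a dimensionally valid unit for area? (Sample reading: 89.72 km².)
Yes

area has SI base units: m^2
km² reduces to the same SI base units, so it is a valid unit for area.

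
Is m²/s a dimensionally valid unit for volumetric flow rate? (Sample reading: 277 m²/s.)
No

volumetric flow rate has SI base units: m^3 / s
m²/s does NOT reduce to m^3 / s; a valid unit for volumetric flow rate would be e.g. m³/s.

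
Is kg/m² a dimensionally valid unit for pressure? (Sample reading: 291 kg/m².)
No

pressure has SI base units: kg / (m * s^2)
kg/m² does NOT reduce to kg / (m * s^2); a valid unit for pressure would be e.g. Pa.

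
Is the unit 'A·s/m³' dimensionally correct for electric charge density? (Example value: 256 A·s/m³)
Yes

electric charge density has SI base units: A * s / m^3
A·s/m³ reduces to the same SI base units, so it is a valid unit for electric charge density.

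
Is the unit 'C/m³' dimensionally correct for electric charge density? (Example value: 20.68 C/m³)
Yes

electric charge density has SI base units: A * s / m^3
C/m³ reduces to the same SI base units, so it is a valid unit for electric charge density.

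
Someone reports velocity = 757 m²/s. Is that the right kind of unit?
No

velocity has SI base units: m / s
m²/s does NOT reduce to m / s; a valid unit for velocity would be e.g. m/s.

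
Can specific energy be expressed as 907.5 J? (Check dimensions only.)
No

specific energy has SI base units: m^2 / s^2
J does NOT reduce to m^2 / s^2; a valid unit for specific energy would be e.g. J/kg.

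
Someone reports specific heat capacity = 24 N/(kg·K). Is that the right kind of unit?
No

specific heat capacity has SI base units: m^2 / (s^2 * K)
N/(kg·K) does NOT reduce to m^2 / (s^2 * K); a valid unit for specific heat capacity would be e.g. J/(kg·K).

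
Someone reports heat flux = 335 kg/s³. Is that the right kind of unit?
Yes

heat flux has SI base units: kg / s^3
kg/s³ reduces to the same SI base units, so it is a valid unit for heat flux.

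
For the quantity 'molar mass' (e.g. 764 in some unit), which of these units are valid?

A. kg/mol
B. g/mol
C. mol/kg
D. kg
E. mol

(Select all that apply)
A, B

molar mass has SI base units: kg / mol

Checking each option against kg / mol:
  A. kg/mol: ✓ matches
  B. g/mol: ✓ matches
  C. mol/kg: ✗ does not match
  D. kg: ✗ does not match
  E. mol: ✗ does not match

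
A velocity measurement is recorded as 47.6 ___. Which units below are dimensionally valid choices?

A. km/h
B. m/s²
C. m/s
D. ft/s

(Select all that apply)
A, C, D

velocity has SI base units: m / s

Checking each option against m / s:
  A. km/h: ✓ matches
  B. m/s²: ✗ does not match
  C. m/s: ✓ matches
  D. ft/s: ✓ matches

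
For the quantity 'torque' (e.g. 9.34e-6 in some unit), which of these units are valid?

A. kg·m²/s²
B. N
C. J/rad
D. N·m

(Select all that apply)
A, C, D

torque has SI base units: kg * m^2 / s^2

Checking each option against kg * m^2 / s^2:
  A. kg·m²/s²: ✓ matches
  B. N: ✗ does not match
  C. J/rad: ✓ matches
  D. N·m: ✓ matches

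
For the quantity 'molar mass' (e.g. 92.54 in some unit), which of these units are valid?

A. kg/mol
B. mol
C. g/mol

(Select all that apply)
A, C

molar mass has SI base units: kg / mol

Checking each option against kg / mol:
  A. kg/mol: ✓ matches
  B. mol: ✗ does not match
  C. g/mol: ✓ matches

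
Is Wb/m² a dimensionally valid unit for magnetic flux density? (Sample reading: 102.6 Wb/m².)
Yes

magnetic flux density has SI base units: kg / (A * s^2)
Wb/m² reduces to the same SI base units, so it is a valid unit for magnetic flux density.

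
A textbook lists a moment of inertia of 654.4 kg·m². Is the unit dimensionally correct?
Yes

moment of inertia has SI base units: kg * m^2
kg·m² reduces to the same SI base units, so it is a valid unit for moment of inertia.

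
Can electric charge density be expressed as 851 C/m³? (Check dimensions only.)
Yes

electric charge density has SI base units: A * s / m^3
C/m³ reduces to the same SI base units, so it is a valid unit for electric charge density.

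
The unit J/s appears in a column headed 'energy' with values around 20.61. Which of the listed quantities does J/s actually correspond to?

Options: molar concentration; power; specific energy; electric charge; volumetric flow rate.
power

energy should have units dimensionally equivalent to kg * m^2 / s^2 (e.g. J).
The given unit 'J/s' reduces to kg * m^2 / s^3. Of the listed options, that is the dimensionality of power.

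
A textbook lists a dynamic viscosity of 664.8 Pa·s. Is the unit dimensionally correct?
Yes

dynamic viscosity has SI base units: kg / (m * s)
Pa·s reduces to the same SI base units, so it is a valid unit for dynamic viscosity.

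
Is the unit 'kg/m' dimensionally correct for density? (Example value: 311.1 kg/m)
No

density has SI base units: kg / m^3
kg/m does NOT reduce to kg / m^3; a valid unit for density would be e.g. kg/m³.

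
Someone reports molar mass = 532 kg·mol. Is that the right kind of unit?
No

molar mass has SI base units: kg / mol
kg·mol does NOT reduce to kg / mol; a valid unit for molar mass would be e.g. kg/mol.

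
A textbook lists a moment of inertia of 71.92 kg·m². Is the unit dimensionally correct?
Yes

moment of inertia has SI base units: kg * m^2
kg·m² reduces to the same SI base units, so it is a valid unit for moment of inertia.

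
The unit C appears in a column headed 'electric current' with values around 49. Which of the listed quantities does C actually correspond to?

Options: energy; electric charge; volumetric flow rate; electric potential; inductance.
electric charge

electric current should have units dimensionally equivalent to A (e.g. A).
The given unit 'C' reduces to A * s. Of the listed options, that is the dimensionality of electric charge.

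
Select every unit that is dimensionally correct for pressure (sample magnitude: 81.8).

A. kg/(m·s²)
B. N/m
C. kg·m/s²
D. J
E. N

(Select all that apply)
A

pressure has SI base units: kg / (m * s^2)

Checking each option against kg / (m * s^2):
  A. kg/(m·s²): ✓ matches
  B. N/m: ✗ does not match
  C. kg·m/s²: ✗ does not match
  D. J: ✗ does not match
  E. N: ✗ does not match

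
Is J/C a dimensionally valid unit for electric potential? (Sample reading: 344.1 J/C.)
Yes

electric potential has SI base units: kg * m^2 / (A * s^3)
J/C reduces to the same SI base units, so it is a valid unit for electric potential.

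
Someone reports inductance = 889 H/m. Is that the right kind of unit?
No

inductance has SI base units: kg * m^2 / (A^2 * s^2)
H/m does NOT reduce to kg * m^2 / (A^2 * s^2); a valid unit for inductance would be e.g. H.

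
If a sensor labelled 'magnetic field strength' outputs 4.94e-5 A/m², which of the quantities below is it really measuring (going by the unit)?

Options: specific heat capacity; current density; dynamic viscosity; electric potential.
current density

magnetic field strength should have units dimensionally equivalent to A / m (e.g. A/m).
The given unit 'A/m²' reduces to A / m^2. Of the listed options, that is the dimensionality of current density.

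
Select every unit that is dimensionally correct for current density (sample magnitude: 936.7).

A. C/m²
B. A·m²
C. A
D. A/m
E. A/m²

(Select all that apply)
E

current density has SI base units: A / m^2

Checking each option against A / m^2:
  A. C/m²: ✗ does not match
  B. A·m²: ✗ does not match
  C. A: ✗ does not match
  D. A/m: ✗ does not match
  E. A/m²: ✓ matches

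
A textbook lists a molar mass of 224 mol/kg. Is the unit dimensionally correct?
No

molar mass has SI base units: kg / mol
mol/kg does NOT reduce to kg / mol; a valid unit for molar mass would be e.g. kg/mol.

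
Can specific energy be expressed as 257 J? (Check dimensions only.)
No

specific energy has SI base units: m^2 / s^2
J does NOT reduce to m^2 / s^2; a valid unit for specific energy would be e.g. J/kg.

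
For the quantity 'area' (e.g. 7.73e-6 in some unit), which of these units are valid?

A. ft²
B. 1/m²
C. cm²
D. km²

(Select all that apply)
A, C, D

area has SI base units: m^2

Checking each option against m^2:
  A. ft²: ✓ matches
  B. 1/m²: ✗ does not match
  C. cm²: ✓ matches
  D. km²: ✓ matches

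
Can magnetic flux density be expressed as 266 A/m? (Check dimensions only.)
No

magnetic flux density has SI base units: kg / (A * s^2)
A/m does NOT reduce to kg / (A * s^2); a valid unit for magnetic flux density would be e.g. T.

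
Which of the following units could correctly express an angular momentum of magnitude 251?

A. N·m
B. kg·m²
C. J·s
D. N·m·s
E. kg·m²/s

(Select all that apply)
C, D, E

angular momentum has SI base units: kg * m^2 / s

Checking each option against kg * m^2 / s:
  A. N·m: ✗ does not match
  B. kg·m²: ✗ does not match
  C. J·s: ✓ matches
  D. N·m·s: ✓ matches
  E. kg·m²/s: ✓ matches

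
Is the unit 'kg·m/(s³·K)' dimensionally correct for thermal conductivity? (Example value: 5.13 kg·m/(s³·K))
Yes

thermal conductivity has SI base units: kg * m / (s^3 * K)
kg·m/(s³·K) reduces to the same SI base units, so it is a valid unit for thermal conductivity.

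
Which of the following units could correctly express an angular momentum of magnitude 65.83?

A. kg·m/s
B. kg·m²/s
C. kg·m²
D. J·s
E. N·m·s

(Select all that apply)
B, D, E

angular momentum has SI base units: kg * m^2 / s

Checking each option against kg * m^2 / s:
  A. kg·m/s: ✗ does not match
  B. kg·m²/s: ✓ matches
  C. kg·m²: ✗ does not match
  D. J·s: ✓ matches
  E. N·m·s: ✓ matches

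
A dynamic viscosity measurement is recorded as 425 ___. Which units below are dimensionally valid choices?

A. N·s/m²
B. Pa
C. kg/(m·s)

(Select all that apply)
A, C

dynamic viscosity has SI base units: kg / (m * s)

Checking each option against kg / (m * s):
  A. N·s/m²: ✓ matches
  B. Pa: ✗ does not match
  C. kg/(m·s): ✓ matches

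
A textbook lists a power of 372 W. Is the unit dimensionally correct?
Yes

power has SI base units: kg * m^2 / s^3
W reduces to the same SI base units, so it is a valid unit for power.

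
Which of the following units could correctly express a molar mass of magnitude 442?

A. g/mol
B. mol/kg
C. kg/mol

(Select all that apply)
A, C

molar mass has SI base units: kg / mol

Checking each option against kg / mol:
  A. g/mol: ✓ matches
  B. mol/kg: ✗ does not match
  C. kg/mol: ✓ matches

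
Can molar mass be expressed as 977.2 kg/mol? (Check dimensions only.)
Yes

molar mass has SI base units: kg / mol
kg/mol reduces to the same SI base units, so it is a valid unit for molar mass.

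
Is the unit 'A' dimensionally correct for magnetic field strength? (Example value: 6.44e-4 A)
No

magnetic field strength has SI base units: A / m
A does NOT reduce to A / m; a valid unit for magnetic field strength would be e.g. A/m.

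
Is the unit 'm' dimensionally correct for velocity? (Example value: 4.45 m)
No

velocity has SI base units: m / s
m does NOT reduce to m / s; a valid unit for velocity would be e.g. m/s.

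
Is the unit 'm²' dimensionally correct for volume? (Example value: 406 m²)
No

volume has SI base units: m^3
m² does NOT reduce to m^3; a valid unit for volume would be e.g. m³.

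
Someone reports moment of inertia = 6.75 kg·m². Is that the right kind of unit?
Yes

moment of inertia has SI base units: kg * m^2
kg·m² reduces to the same SI base units, so it is a valid unit for moment of inertia.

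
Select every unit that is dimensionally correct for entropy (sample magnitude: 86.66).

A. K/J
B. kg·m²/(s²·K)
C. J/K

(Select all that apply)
B, C

entropy has SI base units: kg * m^2 / (s^2 * K)

Checking each option against kg * m^2 / (s^2 * K):
  A. K/J: ✗ does not match
  B. kg·m²/(s²·K): ✓ matches
  C. J/K: ✓ matches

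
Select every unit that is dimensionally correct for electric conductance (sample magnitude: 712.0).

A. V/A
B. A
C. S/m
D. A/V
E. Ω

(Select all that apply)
D

electric conductance has SI base units: A^2 * s^3 / (kg * m^2)

Checking each option against A^2 * s^3 / (kg * m^2):
  A. V/A: ✗ does not match
  B. A: ✗ does not match
  C. S/m: ✗ does not match
  D. A/V: ✓ matches
  E. Ω: ✗ does not match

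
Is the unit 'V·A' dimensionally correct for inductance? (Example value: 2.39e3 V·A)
No

inductance has SI base units: kg * m^2 / (A^2 * s^2)
V·A does NOT reduce to kg * m^2 / (A^2 * s^2); a valid unit for inductance would be e.g. H.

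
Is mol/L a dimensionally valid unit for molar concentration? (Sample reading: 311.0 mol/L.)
Yes

molar concentration has SI base units: mol / m^3
mol/L reduces to the same SI base units, so it is a valid unit for molar concentration.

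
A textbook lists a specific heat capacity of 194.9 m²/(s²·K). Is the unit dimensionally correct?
Yes

specific heat capacity has SI base units: m^2 / (s^2 * K)
m²/(s²·K) reduces to the same SI base units, so it is a valid unit for specific heat capacity.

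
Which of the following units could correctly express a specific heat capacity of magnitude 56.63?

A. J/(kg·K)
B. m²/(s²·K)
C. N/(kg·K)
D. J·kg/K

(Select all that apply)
A, B

specific heat capacity has SI base units: m^2 / (s^2 * K)

Checking each option against m^2 / (s^2 * K):
  A. J/(kg·K): ✓ matches
  B. m²/(s²·K): ✓ matches
  C. N/(kg·K): ✗ does not match
  D. J·kg/K: ✗ does not match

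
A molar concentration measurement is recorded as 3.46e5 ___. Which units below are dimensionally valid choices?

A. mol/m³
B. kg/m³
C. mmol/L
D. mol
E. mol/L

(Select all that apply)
A, C, E

molar concentration has SI base units: mol / m^3

Checking each option against mol / m^3:
  A. mol/m³: ✓ matches
  B. kg/m³: ✗ does not match
  C. mmol/L: ✓ matches
  D. mol: ✗ does not match
  E. mol/L: ✓ matches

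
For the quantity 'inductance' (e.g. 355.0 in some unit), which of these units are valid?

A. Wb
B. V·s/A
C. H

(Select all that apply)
B, C

inductance has SI base units: kg * m^2 / (A^2 * s^2)

Checking each option against kg * m^2 / (A^2 * s^2):
  A. Wb: ✗ does not match
  B. V·s/A: ✓ matches
  C. H: ✓ matches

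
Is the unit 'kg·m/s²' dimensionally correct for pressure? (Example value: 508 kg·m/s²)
No

pressure has SI base units: kg / (m * s^2)
kg·m/s² does NOT reduce to kg / (m * s^2); a valid unit for pressure would be e.g. Pa.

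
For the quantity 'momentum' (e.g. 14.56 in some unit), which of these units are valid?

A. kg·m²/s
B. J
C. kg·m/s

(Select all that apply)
C

momentum has SI base units: kg * m / s

Checking each option against kg * m / s:
  A. kg·m²/s: ✗ does not match
  B. J: ✗ does not match
  C. kg·m/s: ✓ matches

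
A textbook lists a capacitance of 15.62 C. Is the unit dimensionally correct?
No

capacitance has SI base units: A^2 * s^4 / (kg * m^2)
C does NOT reduce to A^2 * s^4 / (kg * m^2); a valid unit for capacitance would be e.g. F.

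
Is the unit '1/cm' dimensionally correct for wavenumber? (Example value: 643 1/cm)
Yes

wavenumber has SI base units: 1 / m
1/cm reduces to the same SI base units, so it is a valid unit for wavenumber.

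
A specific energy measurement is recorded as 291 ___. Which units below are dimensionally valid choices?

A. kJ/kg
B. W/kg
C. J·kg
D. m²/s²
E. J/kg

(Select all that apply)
A, D, E

specific energy has SI base units: m^2 / s^2

Checking each option against m^2 / s^2:
  A. kJ/kg: ✓ matches
  B. W/kg: ✗ does not match
  C. J·kg: ✗ does not match
  D. m²/s²: ✓ matches
  E. J/kg: ✓ matches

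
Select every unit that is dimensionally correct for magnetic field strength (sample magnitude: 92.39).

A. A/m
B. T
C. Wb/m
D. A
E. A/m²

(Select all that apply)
A

magnetic field strength has SI base units: A / m

Checking each option against A / m:
  A. A/m: ✓ matches
  B. T: ✗ does not match
  C. Wb/m: ✗ does not match
  D. A: ✗ does not match
  E. A/m²: ✗ does not match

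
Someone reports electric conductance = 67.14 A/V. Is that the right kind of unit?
Yes

electric conductance has SI base units: A^2 * s^3 / (kg * m^2)
A/V reduces to the same SI base units, so it is a valid unit for electric conductance.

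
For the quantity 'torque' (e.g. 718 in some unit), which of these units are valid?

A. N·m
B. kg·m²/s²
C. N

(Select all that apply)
A, B

torque has SI base units: kg * m^2 / s^2

Checking each option against kg * m^2 / s^2:
  A. N·m: ✓ matches
  B. kg·m²/s²: ✓ matches
  C. N: ✗ does not match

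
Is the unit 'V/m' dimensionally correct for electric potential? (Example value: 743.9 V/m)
No

electric potential has SI base units: kg * m^2 / (A * s^3)
V/m does NOT reduce to kg * m^2 / (A * s^3); a valid unit for electric potential would be e.g. V.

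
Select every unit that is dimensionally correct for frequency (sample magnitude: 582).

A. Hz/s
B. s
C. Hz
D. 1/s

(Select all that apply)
C, D

frequency has SI base units: 1 / s

Checking each option against 1 / s:
  A. Hz/s: ✗ does not match
  B. s: ✗ does not match
  C. Hz: ✓ matches
  D. 1/s: ✓ matches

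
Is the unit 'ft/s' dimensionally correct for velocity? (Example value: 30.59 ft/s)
Yes

velocity has SI base units: m / s
ft/s reduces to the same SI base units, so it is a valid unit for velocity.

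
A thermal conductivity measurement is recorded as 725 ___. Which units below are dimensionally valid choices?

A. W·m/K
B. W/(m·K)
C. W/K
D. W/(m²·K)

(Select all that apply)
B

thermal conductivity has SI base units: kg * m / (s^3 * K)

Checking each option against kg * m / (s^3 * K):
  A. W·m/K: ✗ does not match
  B. W/(m·K): ✓ matches
  C. W/K: ✗ does not match
  D. W/(m²·K): ✗ does not match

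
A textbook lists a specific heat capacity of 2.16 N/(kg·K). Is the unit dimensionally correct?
No

specific heat capacity has SI base units: m^2 / (s^2 * K)
N/(kg·K) does NOT reduce to m^2 / (s^2 * K); a valid unit for specific heat capacity would be e.g. J/(kg·K).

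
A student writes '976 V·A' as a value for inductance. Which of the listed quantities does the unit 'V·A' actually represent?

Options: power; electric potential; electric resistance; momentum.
power

inductance should have units dimensionally equivalent to kg * m^2 / (A^2 * s^2) (e.g. H).
The given unit 'V·A' reduces to kg * m^2 / s^3. Of the listed options, that is the dimensionality of power.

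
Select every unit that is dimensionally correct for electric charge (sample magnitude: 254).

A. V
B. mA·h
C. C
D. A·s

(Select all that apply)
B, C, D

electric charge has SI base units: A * s

Checking each option against A * s:
  A. V: ✗ does not match
  B. mA·h: ✓ matches
  C. C: ✓ matches
  D. A·s: ✓ matches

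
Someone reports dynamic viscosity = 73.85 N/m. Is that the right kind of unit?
No

dynamic viscosity has SI base units: kg / (m * s)
N/m does NOT reduce to kg / (m * s); a valid unit for dynamic viscosity would be e.g. Pa·s.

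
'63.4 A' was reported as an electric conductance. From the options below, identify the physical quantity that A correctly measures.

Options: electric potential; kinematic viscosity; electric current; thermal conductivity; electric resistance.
electric current

electric conductance should have units dimensionally equivalent to A^2 * s^3 / (kg * m^2) (e.g. S).
The given unit 'A' reduces to A. Of the listed options, that is the dimensionality of electric current.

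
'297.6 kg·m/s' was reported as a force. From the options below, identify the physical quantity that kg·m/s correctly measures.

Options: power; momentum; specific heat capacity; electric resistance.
momentum

force should have units dimensionally equivalent to kg * m / s^2 (e.g. N).
The given unit 'kg·m/s' reduces to kg * m / s. Of the listed options, that is the dimensionality of momentum.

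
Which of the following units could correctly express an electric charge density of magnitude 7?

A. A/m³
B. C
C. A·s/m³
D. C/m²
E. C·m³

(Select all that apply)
C

electric charge density has SI base units: A * s / m^3

Checking each option against A * s / m^3:
  A. A/m³: ✗ does not match
  B. C: ✗ does not match
  C. A·s/m³: ✓ matches
  D. C/m²: ✗ does not match
  E. C·m³: ✗ does not match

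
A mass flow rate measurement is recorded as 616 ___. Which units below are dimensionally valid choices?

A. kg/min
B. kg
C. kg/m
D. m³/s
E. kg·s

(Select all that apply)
A

mass flow rate has SI base units: kg / s

Checking each option against kg / s:
  A. kg/min: ✓ matches
  B. kg: ✗ does not match
  C. kg/m: ✗ does not match
  D. m³/s: ✗ does not match
  E. kg·s: ✗ does not match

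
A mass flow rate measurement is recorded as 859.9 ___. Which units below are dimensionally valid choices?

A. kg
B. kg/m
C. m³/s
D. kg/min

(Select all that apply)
D

mass flow rate has SI base units: kg / s

Checking each option against kg / s:
  A. kg: ✗ does not match
  B. kg/m: ✗ does not match
  C. m³/s: ✗ does not match
  D. kg/min: ✓ matches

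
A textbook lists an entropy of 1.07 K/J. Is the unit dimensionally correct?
No

entropy has SI base units: kg * m^2 / (s^2 * K)
K/J does NOT reduce to kg * m^2 / (s^2 * K); a valid unit for entropy would be e.g. J/K.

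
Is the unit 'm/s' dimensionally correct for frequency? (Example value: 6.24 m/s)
No

frequency has SI base units: 1 / s
m/s does NOT reduce to 1 / s; a valid unit for frequency would be e.g. Hz.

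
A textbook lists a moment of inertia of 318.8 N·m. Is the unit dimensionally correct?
No

moment of inertia has SI base units: kg * m^2
N·m does NOT reduce to kg * m^2; a valid unit for moment of inertia would be e.g. kg·m².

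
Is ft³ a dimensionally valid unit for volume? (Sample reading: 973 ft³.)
Yes

volume has SI base units: m^3
ft³ reduces to the same SI base units, so it is a valid unit for volume.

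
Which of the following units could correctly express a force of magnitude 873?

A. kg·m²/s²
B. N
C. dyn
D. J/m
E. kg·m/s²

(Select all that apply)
B, C, D, E

force has SI base units: kg * m / s^2

Checking each option against kg * m / s^2:
  A. kg·m²/s²: ✗ does not match
  B. N: ✓ matches
  C. dyn: ✓ matches
  D. J/m: ✓ matches
  E. kg·m/s²: ✓ matches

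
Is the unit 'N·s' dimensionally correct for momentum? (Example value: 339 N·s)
Yes

momentum has SI base units: kg * m / s
N·s reduces to the same SI base units, so it is a valid unit for momentum.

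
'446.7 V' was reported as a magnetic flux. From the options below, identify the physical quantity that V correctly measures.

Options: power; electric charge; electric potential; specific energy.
electric potential

magnetic flux should have units dimensionally equivalent to kg * m^2 / (A * s^2) (e.g. Wb).
The given unit 'V' reduces to kg * m^2 / (A * s^3). Of the listed options, that is the dimensionality of electric potential.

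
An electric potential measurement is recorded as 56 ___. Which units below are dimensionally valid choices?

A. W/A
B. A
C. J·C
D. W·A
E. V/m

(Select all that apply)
A

electric potential has SI base units: kg * m^2 / (A * s^3)

Checking each option against kg * m^2 / (A * s^3):
  A. W/A: ✓ matches
  B. A: ✗ does not match
  C. J·C: ✗ does not match
  D. W·A: ✗ does not match
  E. V/m: ✗ does not match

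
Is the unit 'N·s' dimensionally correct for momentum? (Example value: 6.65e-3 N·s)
Yes

momentum has SI base units: kg * m / s
N·s reduces to the same SI base units, so it is a valid unit for momentum.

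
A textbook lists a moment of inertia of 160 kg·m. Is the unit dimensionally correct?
No

moment of inertia has SI base units: kg * m^2
kg·m does NOT reduce to kg * m^2; a valid unit for moment of inertia would be e.g. kg·m².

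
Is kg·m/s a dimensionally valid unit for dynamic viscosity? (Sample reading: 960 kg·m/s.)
No

dynamic viscosity has SI base units: kg / (m * s)
kg·m/s does NOT reduce to kg / (m * s); a valid unit for dynamic viscosity would be e.g. Pa·s.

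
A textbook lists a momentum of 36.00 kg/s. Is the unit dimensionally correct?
No

momentum has SI base units: kg * m / s
kg/s does NOT reduce to kg * m / s; a valid unit for momentum would be e.g. kg·m/s.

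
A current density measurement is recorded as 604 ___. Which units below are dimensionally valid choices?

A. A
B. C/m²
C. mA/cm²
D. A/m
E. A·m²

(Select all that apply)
C

current density has SI base units: A / m^2

Checking each option against A / m^2:
  A. A: ✗ does not match
  B. C/m²: ✗ does not match
  C. mA/cm²: ✓ matches
  D. A/m: ✗ does not match
  E. A·m²: ✗ does not match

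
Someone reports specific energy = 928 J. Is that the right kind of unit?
No

specific energy has SI base units: m^2 / s^2
J does NOT reduce to m^2 / s^2; a valid unit for specific energy would be e.g. J/kg.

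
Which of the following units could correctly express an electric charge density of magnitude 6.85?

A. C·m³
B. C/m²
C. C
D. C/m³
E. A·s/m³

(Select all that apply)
D, E

electric charge density has SI base units: A * s / m^3

Checking each option against A * s / m^3:
  A. C·m³: ✗ does not match
  B. C/m²: ✗ does not match
  C. C: ✗ does not match
  D. C/m³: ✓ matches
  E. A·s/m³: ✓ matches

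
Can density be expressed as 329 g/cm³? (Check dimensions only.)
Yes

density has SI base units: kg / m^3
g/cm³ reduces to the same SI base units, so it is a valid unit for density.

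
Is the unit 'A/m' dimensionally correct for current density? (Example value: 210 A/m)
No

current density has SI base units: A / m^2
A/m does NOT reduce to A / m^2; a valid unit for current density would be e.g. A/m².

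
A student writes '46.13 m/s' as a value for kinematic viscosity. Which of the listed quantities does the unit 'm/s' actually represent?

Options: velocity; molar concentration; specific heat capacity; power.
velocity

kinematic viscosity should have units dimensionally equivalent to m^2 / s (e.g. m²/s).
The given unit 'm/s' reduces to m / s. Of the listed options, that is the dimensionality of velocity.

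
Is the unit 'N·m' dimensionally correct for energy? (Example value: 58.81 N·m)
Yes

energy has SI base units: kg * m^2 / s^2
N·m reduces to the same SI base units, so it is a valid unit for energy.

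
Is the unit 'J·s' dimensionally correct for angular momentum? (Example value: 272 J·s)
Yes

angular momentum has SI base units: kg * m^2 / s
J·s reduces to the same SI base units, so it is a valid unit for angular momentum.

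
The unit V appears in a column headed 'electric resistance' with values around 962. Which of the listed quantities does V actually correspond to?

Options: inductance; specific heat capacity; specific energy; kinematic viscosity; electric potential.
electric potential

electric resistance should have units dimensionally equivalent to kg * m^2 / (A^2 * s^3) (e.g. Ω).
The given unit 'V' reduces to kg * m^2 / (A * s^3). Of the listed options, that is the dimensionality of electric potential.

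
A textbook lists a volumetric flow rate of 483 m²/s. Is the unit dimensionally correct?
No

volumetric flow rate has SI base units: m^3 / s
m²/s does NOT reduce to m^3 / s; a valid unit for volumetric flow rate would be e.g. m³/s.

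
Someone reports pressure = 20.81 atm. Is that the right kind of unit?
Yes

pressure has SI base units: kg / (m * s^2)
atm reduces to the same SI base units, so it is a valid unit for pressure.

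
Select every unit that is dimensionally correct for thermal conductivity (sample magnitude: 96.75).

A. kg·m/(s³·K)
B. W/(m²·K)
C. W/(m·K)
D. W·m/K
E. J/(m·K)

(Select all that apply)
A, C

thermal conductivity has SI base units: kg * m / (s^3 * K)

Checking each option against kg * m / (s^3 * K):
  A. kg·m/(s³·K): ✓ matches
  B. W/(m²·K): ✗ does not match
  C. W/(m·K): ✓ matches
  D. W·m/K: ✗ does not match
  E. J/(m·K): ✗ does not match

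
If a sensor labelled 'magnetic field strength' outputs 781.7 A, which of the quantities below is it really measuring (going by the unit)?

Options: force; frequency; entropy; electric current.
electric current

magnetic field strength should have units dimensionally equivalent to A / m (e.g. A/m).
The given unit 'A' reduces to A. Of the listed options, that is the dimensionality of electric current.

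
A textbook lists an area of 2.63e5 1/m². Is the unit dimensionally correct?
No

area has SI base units: m^2
1/m² does NOT reduce to m^2; a valid unit for area would be e.g. m².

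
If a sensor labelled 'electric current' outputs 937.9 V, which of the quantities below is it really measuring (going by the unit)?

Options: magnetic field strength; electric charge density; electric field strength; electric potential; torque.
electric potential

electric current should have units dimensionally equivalent to A (e.g. A).
The given unit 'V' reduces to kg * m^2 / (A * s^3). Of the listed options, that is the dimensionality of electric potential.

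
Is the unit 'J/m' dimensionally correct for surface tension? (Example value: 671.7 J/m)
No

surface tension has SI base units: kg / s^2
J/m does NOT reduce to kg / s^2; a valid unit for surface tension would be e.g. N/m.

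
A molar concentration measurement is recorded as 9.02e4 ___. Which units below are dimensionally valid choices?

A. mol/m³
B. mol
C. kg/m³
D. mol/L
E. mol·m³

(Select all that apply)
A, D

molar concentration has SI base units: mol / m^3

Checking each option against mol / m^3:
  A. mol/m³: ✓ matches
  B. mol: ✗ does not match
  C. kg/m³: ✗ does not match
  D. mol/L: ✓ matches
  E. mol·m³: ✗ does not match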